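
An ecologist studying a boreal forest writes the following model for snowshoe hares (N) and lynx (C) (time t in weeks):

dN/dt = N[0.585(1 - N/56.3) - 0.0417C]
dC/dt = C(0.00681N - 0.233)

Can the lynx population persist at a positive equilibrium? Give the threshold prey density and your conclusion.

The predator equation gives dC/dt > 0 only when N > 0.233/0.00681 = 34.2.
Without the predator, N → K = 56.3. Since 56.3 > 34.2, the predator can invade and persist.

Threshold N = 34.2; K > 34.2, so yes, the predator persists.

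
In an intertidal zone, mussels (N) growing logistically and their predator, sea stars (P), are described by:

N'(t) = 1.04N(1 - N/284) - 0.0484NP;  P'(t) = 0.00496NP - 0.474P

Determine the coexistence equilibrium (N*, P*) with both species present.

From dP/dt = 0 with P > 0: 0.00496N* = 0.474, so N* = 95.6.
Substitute into dN/dt = 0: 1.04(1 - 95.6/284) = 0.0484P*.
The bracket is 0.664, giving P* = 0.69/0.0484 = 14.3.

N* ≈ 95.6, P* ≈ 14.3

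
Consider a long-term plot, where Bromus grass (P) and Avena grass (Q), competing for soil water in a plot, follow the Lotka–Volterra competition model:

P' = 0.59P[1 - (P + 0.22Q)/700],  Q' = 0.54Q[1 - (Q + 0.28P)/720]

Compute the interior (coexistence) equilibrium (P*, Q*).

Setting both brackets to zero gives the nullclines P + 0.22Q = 700 and 0.28P + Q = 720.
Substituting Q = 720 - 0.28P into the first: P(1 - 0.22·0.28) = 700 - 0.22·720.
So P* = 542/0.938 = 577, and then Q* = 720 - 0.28·577 = 558.

P* ≈ 577, Q* ≈ 558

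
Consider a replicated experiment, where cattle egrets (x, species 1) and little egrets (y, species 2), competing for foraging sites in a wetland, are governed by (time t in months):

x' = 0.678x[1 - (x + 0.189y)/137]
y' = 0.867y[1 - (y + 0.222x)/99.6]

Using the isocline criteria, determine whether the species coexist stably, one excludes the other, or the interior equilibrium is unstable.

stable coexistence

Compare the nullcline intercepts: K1/α12 = 137/0.189 = 725 > K2 = 99.6; K2/α21 = 99.6/0.222 = 449 > K1 = 137.
Since both inequalities hold, each species can invade when rare, so the interior equilibrium is stable.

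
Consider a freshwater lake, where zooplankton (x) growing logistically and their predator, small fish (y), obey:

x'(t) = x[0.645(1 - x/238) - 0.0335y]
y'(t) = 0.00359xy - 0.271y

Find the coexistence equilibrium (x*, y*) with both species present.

x* ≈ 75.5, y* ≈ 13.1

From dy/dt = 0 with y > 0: 0.00359x* = 0.271, so x* = 75.5.
Substitute into dx/dt = 0: 0.645(1 - 75.5/238) = 0.0335y*.
The bracket is 0.683, giving y* = 0.44/0.0335 = 13.1.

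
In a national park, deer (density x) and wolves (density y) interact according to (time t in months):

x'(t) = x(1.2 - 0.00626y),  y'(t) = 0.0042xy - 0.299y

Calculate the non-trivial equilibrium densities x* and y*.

Set dy/dt = 0 with y > 0: 0.0042x - 0.299 = 0, so x* = 0.299/0.0042 = 71.2.
Set dx/dt = 0 with x > 0: 1.2 - 0.00626y = 0, so y* = 1.2/0.00626 = 192.

x* ≈ 71.2, y* ≈ 192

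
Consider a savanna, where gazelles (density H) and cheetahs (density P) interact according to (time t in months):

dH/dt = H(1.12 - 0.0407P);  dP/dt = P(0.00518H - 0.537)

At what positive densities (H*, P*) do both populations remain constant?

H* ≈ 104, P* ≈ 27.5

Set dP/dt = 0 with P > 0: 0.00518H - 0.537 = 0, so H* = 0.537/0.00518 = 104.
Set dH/dt = 0 with H > 0: 1.12 - 0.0407P = 0, so P* = 1.12/0.0407 = 27.5.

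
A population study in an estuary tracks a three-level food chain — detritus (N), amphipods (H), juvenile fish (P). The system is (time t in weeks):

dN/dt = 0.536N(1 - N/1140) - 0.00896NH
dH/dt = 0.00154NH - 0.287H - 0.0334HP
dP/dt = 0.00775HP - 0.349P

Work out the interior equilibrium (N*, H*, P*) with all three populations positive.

From dP/dt = 0: 0.00775H* = 0.349, so H* = 45.
From dN/dt = 0: 0.536(1 - N*/1140) = 0.00896·45, giving N* = 1140·(1 - 0.753) = 282.
From dH/dt = 0: 0.00154·282 - 0.287 = 0.0334P*, so P* = 0.147/0.0334 = 4.4.

N* ≈ 282, H* ≈ 45, P* ≈ 4.4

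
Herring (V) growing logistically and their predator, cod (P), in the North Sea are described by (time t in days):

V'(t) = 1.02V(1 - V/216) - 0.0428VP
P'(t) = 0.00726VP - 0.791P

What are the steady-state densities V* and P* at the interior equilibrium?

From dP/dt = 0 with P > 0: 0.00726V* = 0.791, so V* = 109.
Substitute into dV/dt = 0: 1.02(1 - 109/216) = 0.0428P*.
The bracket is 0.496, giving P* = 0.505/0.0428 = 11.8.

V* ≈ 109, P* ≈ 11.8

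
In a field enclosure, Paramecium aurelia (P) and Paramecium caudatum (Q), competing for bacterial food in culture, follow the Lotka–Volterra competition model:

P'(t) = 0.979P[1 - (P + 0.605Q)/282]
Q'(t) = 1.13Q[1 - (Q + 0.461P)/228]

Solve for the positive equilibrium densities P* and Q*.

Setting both brackets to zero gives the nullclines P + 0.605Q = 282 and 0.461P + Q = 228.
Substituting Q = 228 - 0.461P into the first: P(1 - 0.605·0.461) = 282 - 0.605·228.
So P* = 144/0.721 = 200, and then Q* = 228 - 0.461·200 = 136.

P* ≈ 200, Q* ≈ 136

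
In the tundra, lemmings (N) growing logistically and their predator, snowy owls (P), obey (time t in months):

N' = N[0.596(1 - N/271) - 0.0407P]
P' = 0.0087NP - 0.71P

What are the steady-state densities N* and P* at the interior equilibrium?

From dP/dt = 0 with P > 0: 0.0087N* = 0.71, so N* = 81.6.
Substitute into dN/dt = 0: 0.596(1 - 81.6/271) = 0.0407P*.
The bracket is 0.699, giving P* = 0.417/0.0407 = 10.2.

N* ≈ 81.6, P* ≈ 10.2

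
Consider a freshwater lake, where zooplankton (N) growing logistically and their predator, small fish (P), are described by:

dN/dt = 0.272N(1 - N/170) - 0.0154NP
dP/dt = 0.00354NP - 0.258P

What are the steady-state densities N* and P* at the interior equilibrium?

N* ≈ 72.9, P* ≈ 10.1

From dP/dt = 0 with P > 0: 0.00354N* = 0.258, so N* = 72.9.
Substitute into dN/dt = 0: 0.272(1 - 72.9/170) = 0.0154P*.
The bracket is 0.571, giving P* = 0.155/0.0154 = 10.1.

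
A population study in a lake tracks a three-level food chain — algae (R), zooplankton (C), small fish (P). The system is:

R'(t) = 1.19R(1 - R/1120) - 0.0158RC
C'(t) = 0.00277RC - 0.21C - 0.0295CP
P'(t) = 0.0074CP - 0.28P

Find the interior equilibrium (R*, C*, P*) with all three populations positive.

R* ≈ 557, C* ≈ 37.8, P* ≈ 45.2

From dP/dt = 0: 0.0074C* = 0.28, so C* = 37.8.
From dR/dt = 0: 1.19(1 - R*/1120) = 0.0158·37.8, giving R* = 1120·(1 - 0.502) = 557.
From dC/dt = 0: 0.00277·557 - 0.21 = 0.0295P*, so P* = 1.33/0.0295 = 45.2.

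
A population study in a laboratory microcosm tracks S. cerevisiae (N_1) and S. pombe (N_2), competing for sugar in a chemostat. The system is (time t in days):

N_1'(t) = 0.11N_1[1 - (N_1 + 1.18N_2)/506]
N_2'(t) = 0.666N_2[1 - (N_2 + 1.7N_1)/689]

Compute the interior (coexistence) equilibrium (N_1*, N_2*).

Setting both brackets to zero gives the nullclines N_1 + 1.18N_2 = 506 and 1.7N_1 + N_2 = 689.
Substituting N_2 = 689 - 1.7N_1 into the first: N_1(1 - 1.18·1.7) = 506 - 1.18·689.
So N_1* = -307/-1.01 = 305, and then N_2* = 689 - 1.7·305 = 170.

N_1* ≈ 305, N_2* ≈ 170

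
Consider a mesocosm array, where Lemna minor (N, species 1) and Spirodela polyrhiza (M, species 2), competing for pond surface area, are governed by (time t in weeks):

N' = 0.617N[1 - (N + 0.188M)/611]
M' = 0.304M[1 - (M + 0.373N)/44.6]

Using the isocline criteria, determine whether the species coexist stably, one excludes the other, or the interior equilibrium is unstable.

Compare the nullcline intercepts: K1/α12 = 611/0.188 = 3250 > K2 = 44.6; K2/α21 = 44.6/0.373 = 120 < K1 = 611.
Since the inequalities point opposite ways, species 1 can invade but species 2 cannot.

species 1 excludes species 2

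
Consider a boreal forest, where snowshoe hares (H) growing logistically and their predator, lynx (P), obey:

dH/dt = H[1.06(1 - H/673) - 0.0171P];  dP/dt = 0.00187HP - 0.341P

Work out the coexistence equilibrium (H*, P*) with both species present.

From dP/dt = 0 with P > 0: 0.00187H* = 0.341, so H* = 182.
Substitute into dH/dt = 0: 1.06(1 - 182/673) = 0.0171P*.
The bracket is 0.729, giving P* = 0.773/0.0171 = 45.2.

H* ≈ 182, P* ≈ 45.2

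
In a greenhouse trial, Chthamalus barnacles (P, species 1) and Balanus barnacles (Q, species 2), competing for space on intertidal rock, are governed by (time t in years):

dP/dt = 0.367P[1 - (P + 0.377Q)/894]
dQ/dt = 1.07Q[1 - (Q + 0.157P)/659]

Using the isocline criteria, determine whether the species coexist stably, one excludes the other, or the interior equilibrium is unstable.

stable coexistence

Compare the nullcline intercepts: K1/α12 = 894/0.377 = 2370 > K2 = 659; K2/α21 = 659/0.157 = 4200 > K1 = 894.
Since both inequalities hold, each species can invade when rare, so the interior equilibrium is stable.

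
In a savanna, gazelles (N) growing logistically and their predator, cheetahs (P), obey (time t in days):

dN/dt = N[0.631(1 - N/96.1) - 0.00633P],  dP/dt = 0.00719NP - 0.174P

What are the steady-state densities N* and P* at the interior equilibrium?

From dP/dt = 0 with P > 0: 0.00719N* = 0.174, so N* = 24.2.
Substitute into dN/dt = 0: 0.631(1 - 24.2/96.1) = 0.00633P*.
The bracket is 0.748, giving P* = 0.472/0.00633 = 74.6.

N* ≈ 24.2, P* ≈ 74.6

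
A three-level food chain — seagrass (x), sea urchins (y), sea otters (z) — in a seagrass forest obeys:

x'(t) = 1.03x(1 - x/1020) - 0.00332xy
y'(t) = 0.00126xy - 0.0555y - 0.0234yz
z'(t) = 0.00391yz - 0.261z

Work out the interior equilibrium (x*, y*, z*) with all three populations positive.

x* ≈ 801, y* ≈ 66.8, z* ≈ 40.7

From dz/dt = 0: 0.00391y* = 0.261, so y* = 66.8.
From dx/dt = 0: 1.03(1 - x*/1020) = 0.00332·66.8, giving x* = 1020·(1 - 0.215) = 801.
From dy/dt = 0: 0.00126·801 - 0.0555 = 0.0234z*, so z* = 0.953/0.0234 = 40.7.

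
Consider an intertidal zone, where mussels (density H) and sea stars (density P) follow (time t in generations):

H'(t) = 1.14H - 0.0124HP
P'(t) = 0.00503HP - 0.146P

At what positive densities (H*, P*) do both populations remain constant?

Set dP/dt = 0 with P > 0: 0.00503H - 0.146 = 0, so H* = 0.146/0.00503 = 29.
Set dH/dt = 0 with H > 0: 1.14 - 0.0124P = 0, so P* = 1.14/0.0124 = 91.9.

H* ≈ 29, P* ≈ 91.9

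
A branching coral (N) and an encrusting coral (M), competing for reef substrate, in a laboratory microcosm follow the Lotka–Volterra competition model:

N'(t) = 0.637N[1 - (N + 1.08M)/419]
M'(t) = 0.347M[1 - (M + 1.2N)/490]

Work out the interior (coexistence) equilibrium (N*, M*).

Setting both brackets to zero gives the nullclines N + 1.08M = 419 and 1.2N + M = 490.
Substituting M = 490 - 1.2N into the first: N(1 - 1.08·1.2) = 419 - 1.08·490.
So N* = -110/-0.296 = 372, and then M* = 490 - 1.2·372 = 43.2.

N* ≈ 372, M* ≈ 43.2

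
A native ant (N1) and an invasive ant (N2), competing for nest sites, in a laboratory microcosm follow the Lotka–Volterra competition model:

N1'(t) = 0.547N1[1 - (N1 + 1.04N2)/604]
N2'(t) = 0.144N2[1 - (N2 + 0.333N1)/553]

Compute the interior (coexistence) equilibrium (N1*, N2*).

Setting both brackets to zero gives the nullclines N1 + 1.04N2 = 604 and 0.333N1 + N2 = 553.
Substituting N2 = 553 - 0.333N1 into the first: N1(1 - 1.04·0.333) = 604 - 1.04·553.
So N1* = 28.9/0.654 = 44.2, and then N2* = 553 - 0.333·44.2 = 538.

N1* ≈ 44.2, N2* ≈ 538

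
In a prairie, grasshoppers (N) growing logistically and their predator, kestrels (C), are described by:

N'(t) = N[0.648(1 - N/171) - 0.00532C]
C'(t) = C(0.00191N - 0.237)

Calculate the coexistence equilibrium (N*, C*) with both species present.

From dC/dt = 0 with C > 0: 0.00191N* = 0.237, so N* = 124.
Substitute into dN/dt = 0: 0.648(1 - 124/171) = 0.00532C*.
The bracket is 0.274, giving C* = 0.178/0.00532 = 33.4.

N* ≈ 124, C* ≈ 33.4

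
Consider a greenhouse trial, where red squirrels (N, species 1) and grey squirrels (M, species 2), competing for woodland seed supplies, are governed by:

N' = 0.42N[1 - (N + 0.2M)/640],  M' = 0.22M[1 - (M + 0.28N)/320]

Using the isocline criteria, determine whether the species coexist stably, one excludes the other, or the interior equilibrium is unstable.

stable coexistence

Compare the nullcline intercepts: K1/α12 = 640/0.2 = 3200 > K2 = 320; K2/α21 = 320/0.28 = 1140 > K1 = 640.
Since both inequalities hold, each species can invade when rare, so the interior equilibrium is stable.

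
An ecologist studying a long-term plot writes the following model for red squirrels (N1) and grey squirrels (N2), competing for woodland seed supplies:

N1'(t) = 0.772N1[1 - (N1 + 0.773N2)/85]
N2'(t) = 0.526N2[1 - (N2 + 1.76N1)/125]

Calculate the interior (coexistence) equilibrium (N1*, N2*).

Setting both brackets to zero gives the nullclines N1 + 0.773N2 = 85 and 1.76N1 + N2 = 125.
Substituting N2 = 125 - 1.76N1 into the first: N1(1 - 0.773·1.76) = 85 - 0.773·125.
So N1* = -11.6/-0.36 = 32.2, and then N2* = 125 - 1.76·32.2 = 68.2.

N1* ≈ 32.2, N2* ≈ 68.2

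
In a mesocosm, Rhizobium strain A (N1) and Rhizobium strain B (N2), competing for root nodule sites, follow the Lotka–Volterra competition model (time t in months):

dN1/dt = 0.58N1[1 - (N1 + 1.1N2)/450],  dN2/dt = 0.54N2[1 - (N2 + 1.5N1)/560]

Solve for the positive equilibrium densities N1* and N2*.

N1* ≈ 255, N2* ≈ 177

Setting both brackets to zero gives the nullclines N1 + 1.1N2 = 450 and 1.5N1 + N2 = 560.
Substituting N2 = 560 - 1.5N1 into the first: N1(1 - 1.1·1.5) = 450 - 1.1·560.
So N1* = -166/-0.65 = 255, and then N2* = 560 - 1.5·255 = 177.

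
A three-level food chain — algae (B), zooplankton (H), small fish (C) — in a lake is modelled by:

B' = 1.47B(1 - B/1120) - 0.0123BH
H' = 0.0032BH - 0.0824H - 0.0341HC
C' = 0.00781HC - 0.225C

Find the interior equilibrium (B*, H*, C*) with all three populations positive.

B* ≈ 850, H* ≈ 28.8, C* ≈ 77.4

From dC/dt = 0: 0.00781H* = 0.225, so H* = 28.8.
From dB/dt = 0: 1.47(1 - B*/1120) = 0.0123·28.8, giving B* = 1120·(1 - 0.241) = 850.
From dH/dt = 0: 0.0032·850 - 0.0824 = 0.0341C*, so C* = 2.64/0.0341 = 77.4.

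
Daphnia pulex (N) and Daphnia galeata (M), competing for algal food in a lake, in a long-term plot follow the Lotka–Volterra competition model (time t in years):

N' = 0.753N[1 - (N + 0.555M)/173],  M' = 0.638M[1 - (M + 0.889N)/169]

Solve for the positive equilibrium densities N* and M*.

Setting both brackets to zero gives the nullclines N + 0.555M = 173 and 0.889N + M = 169.
Substituting M = 169 - 0.889N into the first: N(1 - 0.555·0.889) = 173 - 0.555·169.
So N* = 79.2/0.507 = 156, and then M* = 169 - 0.889·156 = 30.

N* ≈ 156, M* ≈ 30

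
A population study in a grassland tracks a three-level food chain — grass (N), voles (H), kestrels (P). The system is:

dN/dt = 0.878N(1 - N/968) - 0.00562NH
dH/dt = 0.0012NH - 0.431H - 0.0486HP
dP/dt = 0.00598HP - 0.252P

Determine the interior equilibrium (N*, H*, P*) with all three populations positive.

N* ≈ 707, H* ≈ 42.1, P* ≈ 8.59

From dP/dt = 0: 0.00598H* = 0.252, so H* = 42.1.
From dN/dt = 0: 0.878(1 - N*/968) = 0.00562·42.1, giving N* = 968·(1 - 0.27) = 707.
From dH/dt = 0: 0.0012·707 - 0.431 = 0.0486P*, so P* = 0.417/0.0486 = 8.59.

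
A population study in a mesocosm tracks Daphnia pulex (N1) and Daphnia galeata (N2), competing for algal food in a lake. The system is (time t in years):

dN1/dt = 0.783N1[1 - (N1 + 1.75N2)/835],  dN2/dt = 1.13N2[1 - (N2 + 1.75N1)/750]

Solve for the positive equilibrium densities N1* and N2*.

N1* ≈ 232, N2* ≈ 345

Setting both brackets to zero gives the nullclines N1 + 1.75N2 = 835 and 1.75N1 + N2 = 750.
Substituting N2 = 750 - 1.75N1 into the first: N1(1 - 1.75·1.75) = 835 - 1.75·750.
So N1* = -478/-2.06 = 232, and then N2* = 750 - 1.75·232 = 345.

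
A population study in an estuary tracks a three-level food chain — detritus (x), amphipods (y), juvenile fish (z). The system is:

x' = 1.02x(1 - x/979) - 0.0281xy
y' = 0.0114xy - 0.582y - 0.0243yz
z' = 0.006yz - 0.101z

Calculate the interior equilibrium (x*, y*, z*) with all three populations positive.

From dz/dt = 0: 0.006y* = 0.101, so y* = 16.8.
From dx/dt = 0: 1.02(1 - x*/979) = 0.0281·16.8, giving x* = 979·(1 - 0.464) = 525.
From dy/dt = 0: 0.0114·525 - 0.582 = 0.0243z*, so z* = 5.4/0.0243 = 222.

x* ≈ 525, y* ≈ 16.8, z* ≈ 222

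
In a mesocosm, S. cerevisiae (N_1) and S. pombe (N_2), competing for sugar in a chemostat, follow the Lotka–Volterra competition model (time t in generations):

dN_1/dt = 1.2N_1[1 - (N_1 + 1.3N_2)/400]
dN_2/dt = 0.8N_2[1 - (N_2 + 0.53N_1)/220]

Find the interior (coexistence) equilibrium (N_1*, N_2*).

N_1* ≈ 367, N_2* ≈ 25.7

Setting both brackets to zero gives the nullclines N_1 + 1.3N_2 = 400 and 0.53N_1 + N_2 = 220.
Substituting N_2 = 220 - 0.53N_1 into the first: N_1(1 - 1.3·0.53) = 400 - 1.3·220.
So N_1* = 114/0.311 = 367, and then N_2* = 220 - 0.53·367 = 25.7.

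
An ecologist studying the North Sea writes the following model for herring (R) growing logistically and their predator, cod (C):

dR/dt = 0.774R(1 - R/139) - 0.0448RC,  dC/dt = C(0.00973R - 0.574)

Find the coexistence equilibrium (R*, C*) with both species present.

R* ≈ 59, C* ≈ 9.94

From dC/dt = 0 with C > 0: 0.00973R* = 0.574, so R* = 59.
Substitute into dR/dt = 0: 0.774(1 - 59/139) = 0.0448C*.
The bracket is 0.576, giving C* = 0.446/0.0448 = 9.94.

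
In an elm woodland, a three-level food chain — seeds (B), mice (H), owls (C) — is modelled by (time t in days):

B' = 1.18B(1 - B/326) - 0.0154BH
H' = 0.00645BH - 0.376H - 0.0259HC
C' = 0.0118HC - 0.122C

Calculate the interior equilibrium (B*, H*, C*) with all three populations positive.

B* ≈ 282, H* ≈ 10.3, C* ≈ 55.7

From dC/dt = 0: 0.0118H* = 0.122, so H* = 10.3.
From dB/dt = 0: 1.18(1 - B*/326) = 0.0154·10.3, giving B* = 326·(1 - 0.135) = 282.
From dH/dt = 0: 0.00645·282 - 0.376 = 0.0259C*, so C* = 1.44/0.0259 = 55.7.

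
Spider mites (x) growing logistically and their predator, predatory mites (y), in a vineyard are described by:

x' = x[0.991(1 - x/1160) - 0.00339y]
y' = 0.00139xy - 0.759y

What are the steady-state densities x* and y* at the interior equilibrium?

x* ≈ 546, y* ≈ 155

From dy/dt = 0 with y > 0: 0.00139x* = 0.759, so x* = 546.
Substitute into dx/dt = 0: 0.991(1 - 546/1160) = 0.00339y*.
The bracket is 0.529, giving y* = 0.525/0.00339 = 155.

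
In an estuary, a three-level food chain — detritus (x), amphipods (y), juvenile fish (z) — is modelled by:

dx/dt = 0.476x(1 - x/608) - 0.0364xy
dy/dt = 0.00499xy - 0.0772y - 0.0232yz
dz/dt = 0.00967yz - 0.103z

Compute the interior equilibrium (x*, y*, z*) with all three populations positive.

From dz/dt = 0: 0.00967y* = 0.103, so y* = 10.7.
From dx/dt = 0: 0.476(1 - x*/608) = 0.0364·10.7, giving x* = 608·(1 - 0.815) = 113.
From dy/dt = 0: 0.00499·113 - 0.0772 = 0.0232z*, so z* = 0.486/0.0232 = 20.9.

x* ≈ 113, y* ≈ 10.7, z* ≈ 20.9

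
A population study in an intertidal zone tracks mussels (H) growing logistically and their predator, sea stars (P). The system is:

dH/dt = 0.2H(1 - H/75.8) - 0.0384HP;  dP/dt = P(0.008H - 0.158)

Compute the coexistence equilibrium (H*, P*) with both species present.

H* ≈ 19.8, P* ≈ 3.85

From dP/dt = 0 with P > 0: 0.008H* = 0.158, so H* = 19.8.
Substitute into dH/dt = 0: 0.2(1 - 19.8/75.8) = 0.0384P*.
The bracket is 0.739, giving P* = 0.148/0.0384 = 3.85.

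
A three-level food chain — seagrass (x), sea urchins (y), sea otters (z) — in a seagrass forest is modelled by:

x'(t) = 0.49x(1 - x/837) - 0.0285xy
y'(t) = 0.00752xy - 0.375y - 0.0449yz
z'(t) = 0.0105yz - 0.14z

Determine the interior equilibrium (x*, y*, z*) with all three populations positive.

From dz/dt = 0: 0.0105y* = 0.14, so y* = 13.3.
From dx/dt = 0: 0.49(1 - x*/837) = 0.0285·13.3, giving x* = 837·(1 - 0.776) = 188.
From dy/dt = 0: 0.00752·188 - 0.375 = 0.0449z*, so z* = 1.04/0.0449 = 23.1.

x* ≈ 188, y* ≈ 13.3, z* ≈ 23.1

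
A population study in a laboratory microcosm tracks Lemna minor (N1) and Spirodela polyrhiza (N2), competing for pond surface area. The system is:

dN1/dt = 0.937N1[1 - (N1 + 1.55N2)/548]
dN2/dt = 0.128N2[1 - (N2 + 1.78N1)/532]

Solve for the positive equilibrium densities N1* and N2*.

N1* ≈ 157, N2* ≈ 252

Setting both brackets to zero gives the nullclines N1 + 1.55N2 = 548 and 1.78N1 + N2 = 532.
Substituting N2 = 532 - 1.78N1 into the first: N1(1 - 1.55·1.78) = 548 - 1.55·532.
So N1* = -277/-1.76 = 157, and then N2* = 532 - 1.78·157 = 252.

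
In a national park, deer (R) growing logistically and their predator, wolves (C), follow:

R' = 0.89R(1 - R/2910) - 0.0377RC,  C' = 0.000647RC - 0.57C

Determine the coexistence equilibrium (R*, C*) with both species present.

From dC/dt = 0 with C > 0: 0.000647R* = 0.57, so R* = 881.
Substitute into dR/dt = 0: 0.89(1 - 881/2910) = 0.0377C*.
The bracket is 0.697, giving C* = 0.621/0.0377 = 16.5.

R* ≈ 881, C* ≈ 16.5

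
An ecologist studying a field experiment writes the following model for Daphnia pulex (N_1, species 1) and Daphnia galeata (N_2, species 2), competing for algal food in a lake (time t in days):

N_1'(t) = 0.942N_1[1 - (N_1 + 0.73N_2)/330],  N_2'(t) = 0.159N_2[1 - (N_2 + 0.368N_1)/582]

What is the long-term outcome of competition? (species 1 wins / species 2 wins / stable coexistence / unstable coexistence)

Compare the nullcline intercepts: K1/α12 = 330/0.73 = 452 < K2 = 582; K2/α21 = 582/0.368 = 1580 > K1 = 330.
Since the inequalities point opposite ways, species 2 can invade but species 1 cannot.

species 2 excludes species 1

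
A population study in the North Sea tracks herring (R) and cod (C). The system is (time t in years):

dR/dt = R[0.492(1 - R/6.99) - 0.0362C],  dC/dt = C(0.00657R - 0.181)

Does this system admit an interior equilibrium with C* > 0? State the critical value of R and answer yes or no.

The predator equation gives dC/dt > 0 only when R > 0.181/0.00657 = 27.5.
Without the predator, R → K = 6.99. Since 6.99 < 27.5, the predator cannot invade.

Threshold R = 27.5; K < 27.5, so no, the predator goes extinct.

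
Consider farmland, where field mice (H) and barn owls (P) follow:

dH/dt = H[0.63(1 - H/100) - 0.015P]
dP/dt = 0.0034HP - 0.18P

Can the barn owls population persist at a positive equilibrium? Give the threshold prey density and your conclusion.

The predator equation gives dP/dt > 0 only when H > 0.18/0.0034 = 52.9.
Without the predator, H → K = 100. Since 100 > 52.9, the predator can invade and persist.

Threshold H = 52.9; K > 52.9, so yes, the predator persists.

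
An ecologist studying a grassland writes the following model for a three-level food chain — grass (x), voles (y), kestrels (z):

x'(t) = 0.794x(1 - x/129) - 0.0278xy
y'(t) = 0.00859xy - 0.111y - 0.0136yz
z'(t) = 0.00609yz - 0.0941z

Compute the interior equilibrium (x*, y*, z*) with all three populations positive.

x* ≈ 59.2, y* ≈ 15.5, z* ≈ 29.2

From dz/dt = 0: 0.00609y* = 0.0941, so y* = 15.5.
From dx/dt = 0: 0.794(1 - x*/129) = 0.0278·15.5, giving x* = 129·(1 - 0.541) = 59.2.
From dy/dt = 0: 0.00859·59.2 - 0.111 = 0.0136z*, so z* = 0.398/0.0136 = 29.2.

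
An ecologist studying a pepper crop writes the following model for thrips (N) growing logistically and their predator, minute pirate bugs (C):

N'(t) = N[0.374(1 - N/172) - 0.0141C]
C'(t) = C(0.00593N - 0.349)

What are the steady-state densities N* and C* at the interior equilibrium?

N* ≈ 58.9, C* ≈ 17.4

From dC/dt = 0 with C > 0: 0.00593N* = 0.349, so N* = 58.9.
Substitute into dN/dt = 0: 0.374(1 - 58.9/172) = 0.0141C*.
The bracket is 0.658, giving C* = 0.246/0.0141 = 17.4.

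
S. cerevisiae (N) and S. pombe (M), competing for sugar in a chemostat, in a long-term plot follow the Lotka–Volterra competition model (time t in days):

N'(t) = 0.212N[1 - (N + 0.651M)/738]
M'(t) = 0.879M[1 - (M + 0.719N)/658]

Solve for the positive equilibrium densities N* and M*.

Setting both brackets to zero gives the nullclines N + 0.651M = 738 and 0.719N + M = 658.
Substituting M = 658 - 0.719N into the first: N(1 - 0.651·0.719) = 738 - 0.651·658.
So N* = 310/0.532 = 582, and then M* = 658 - 0.719·582 = 239.

N* ≈ 582, M* ≈ 239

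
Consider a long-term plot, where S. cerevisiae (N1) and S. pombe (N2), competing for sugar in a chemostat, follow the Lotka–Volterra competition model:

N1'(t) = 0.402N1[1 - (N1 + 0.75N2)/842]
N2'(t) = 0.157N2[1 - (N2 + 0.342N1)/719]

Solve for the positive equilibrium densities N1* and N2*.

N1* ≈ 407, N2* ≈ 580

Setting both brackets to zero gives the nullclines N1 + 0.75N2 = 842 and 0.342N1 + N2 = 719.
Substituting N2 = 719 - 0.342N1 into the first: N1(1 - 0.75·0.342) = 842 - 0.75·719.
So N1* = 303/0.744 = 407, and then N2* = 719 - 0.342·407 = 580.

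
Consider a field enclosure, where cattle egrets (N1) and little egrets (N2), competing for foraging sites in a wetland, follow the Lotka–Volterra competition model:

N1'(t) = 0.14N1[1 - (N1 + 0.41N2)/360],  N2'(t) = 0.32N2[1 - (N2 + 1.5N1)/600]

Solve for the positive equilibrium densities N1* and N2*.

N1* ≈ 296, N2* ≈ 156

Setting both brackets to zero gives the nullclines N1 + 0.41N2 = 360 and 1.5N1 + N2 = 600.
Substituting N2 = 600 - 1.5N1 into the first: N1(1 - 0.41·1.5) = 360 - 0.41·600.
So N1* = 114/0.385 = 296, and then N2* = 600 - 1.5·296 = 156.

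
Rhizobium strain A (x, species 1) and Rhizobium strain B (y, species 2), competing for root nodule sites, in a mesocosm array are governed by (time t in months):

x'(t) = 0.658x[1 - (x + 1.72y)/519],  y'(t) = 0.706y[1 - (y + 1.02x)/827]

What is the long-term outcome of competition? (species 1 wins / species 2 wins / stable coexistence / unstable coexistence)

species 2 excludes species 1

Compare the nullcline intercepts: K1/α12 = 519/1.72 = 302 < K2 = 827; K2/α21 = 827/1.02 = 811 > K1 = 519.
Since the inequalities point opposite ways, species 2 can invade but species 1 cannot.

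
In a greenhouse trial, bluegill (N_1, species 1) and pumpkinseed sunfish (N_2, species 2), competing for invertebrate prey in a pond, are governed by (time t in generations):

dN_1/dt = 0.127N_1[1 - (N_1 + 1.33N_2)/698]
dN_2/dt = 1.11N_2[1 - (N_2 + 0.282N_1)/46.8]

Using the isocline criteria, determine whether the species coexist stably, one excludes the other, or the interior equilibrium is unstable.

species 1 excludes species 2

Compare the nullcline intercepts: K1/α12 = 698/1.33 = 525 > K2 = 46.8; K2/α21 = 46.8/0.282 = 166 < K1 = 698.
Since the inequalities point opposite ways, species 1 can invade but species 2 cannot.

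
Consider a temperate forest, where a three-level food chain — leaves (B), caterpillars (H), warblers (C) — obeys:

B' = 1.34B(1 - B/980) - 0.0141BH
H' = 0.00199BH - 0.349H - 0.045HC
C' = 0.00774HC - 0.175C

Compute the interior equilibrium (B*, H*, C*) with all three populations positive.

From dC/dt = 0: 0.00774H* = 0.175, so H* = 22.6.
From dB/dt = 0: 1.34(1 - B*/980) = 0.0141·22.6, giving B* = 980·(1 - 0.238) = 747.
From dH/dt = 0: 0.00199·747 - 0.349 = 0.045C*, so C* = 1.14/0.045 = 25.3.

B* ≈ 747, H* ≈ 22.6, C* ≈ 25.3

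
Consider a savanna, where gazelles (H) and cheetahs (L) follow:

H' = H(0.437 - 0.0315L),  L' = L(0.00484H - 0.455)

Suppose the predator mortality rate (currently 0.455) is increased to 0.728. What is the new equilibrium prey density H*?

At the interior fixed point, setting dL/dt = 0 with L > 0 fixes H* = (predator death rate)/(HL coefficient) — independent of the other coefficients.
With the change, H* = 0.728/0.00484 = 150; it rises from 94.

H* ≈ 150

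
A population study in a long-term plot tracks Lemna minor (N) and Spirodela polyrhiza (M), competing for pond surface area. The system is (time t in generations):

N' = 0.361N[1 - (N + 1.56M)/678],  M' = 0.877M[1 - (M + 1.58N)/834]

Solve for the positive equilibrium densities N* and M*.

Setting both brackets to zero gives the nullclines N + 1.56M = 678 and 1.58N + M = 834.
Substituting M = 834 - 1.58N into the first: N(1 - 1.56·1.58) = 678 - 1.56·834.
So N* = -623/-1.46 = 425, and then M* = 834 - 1.58·425 = 162.

N* ≈ 425, M* ≈ 162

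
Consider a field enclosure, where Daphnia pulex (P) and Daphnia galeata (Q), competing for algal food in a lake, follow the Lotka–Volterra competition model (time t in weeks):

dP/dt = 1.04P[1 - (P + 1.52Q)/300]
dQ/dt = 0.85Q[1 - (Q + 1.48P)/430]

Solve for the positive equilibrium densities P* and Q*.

P* ≈ 283, Q* ≈ 11.2

Setting both brackets to zero gives the nullclines P + 1.52Q = 300 and 1.48P + Q = 430.
Substituting Q = 430 - 1.48P into the first: P(1 - 1.52·1.48) = 300 - 1.52·430.
So P* = -354/-1.25 = 283, and then Q* = 430 - 1.48·283 = 11.2.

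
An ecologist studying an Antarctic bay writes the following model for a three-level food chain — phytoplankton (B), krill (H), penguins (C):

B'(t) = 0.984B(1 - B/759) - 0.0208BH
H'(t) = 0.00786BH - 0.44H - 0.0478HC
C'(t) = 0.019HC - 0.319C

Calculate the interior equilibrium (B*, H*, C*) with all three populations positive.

B* ≈ 490, H* ≈ 16.8, C* ≈ 71.3

From dC/dt = 0: 0.019H* = 0.319, so H* = 16.8.
From dB/dt = 0: 0.984(1 - B*/759) = 0.0208·16.8, giving B* = 759·(1 - 0.355) = 490.
From dH/dt = 0: 0.00786·490 - 0.44 = 0.0478C*, so C* = 3.41/0.0478 = 71.3.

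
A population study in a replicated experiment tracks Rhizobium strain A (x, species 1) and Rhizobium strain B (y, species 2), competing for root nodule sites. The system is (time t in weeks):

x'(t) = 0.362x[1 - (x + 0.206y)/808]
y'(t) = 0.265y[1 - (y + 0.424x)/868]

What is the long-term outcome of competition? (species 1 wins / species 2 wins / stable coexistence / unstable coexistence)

Compare the nullcline intercepts: K1/α12 = 808/0.206 = 3920 > K2 = 868; K2/α21 = 868/0.424 = 2050 > K1 = 808.
Since both inequalities hold, each species can invade when rare, so the interior equilibrium is stable.

stable coexistence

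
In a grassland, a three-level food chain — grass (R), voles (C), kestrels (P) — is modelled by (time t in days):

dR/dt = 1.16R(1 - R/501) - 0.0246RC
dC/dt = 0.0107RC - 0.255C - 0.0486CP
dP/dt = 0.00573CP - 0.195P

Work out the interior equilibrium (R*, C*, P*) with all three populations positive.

From dP/dt = 0: 0.00573C* = 0.195, so C* = 34.
From dR/dt = 0: 1.16(1 - R*/501) = 0.0246·34, giving R* = 501·(1 - 0.722) = 139.
From dC/dt = 0: 0.0107·139 - 0.255 = 0.0486P*, so P* = 1.24/0.0486 = 25.5.

R* ≈ 139, C* ≈ 34, P* ≈ 25.5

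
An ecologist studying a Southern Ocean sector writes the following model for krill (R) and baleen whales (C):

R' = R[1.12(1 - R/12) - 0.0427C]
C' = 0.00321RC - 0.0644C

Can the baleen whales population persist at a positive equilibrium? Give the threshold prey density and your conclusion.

The predator equation gives dC/dt > 0 only when R > 0.0644/0.00321 = 20.1.
Without the predator, R → K = 12. Since 12 < 20.1, the predator cannot invade.

Threshold R = 20.1; K < 20.1, so no, the predator goes extinct.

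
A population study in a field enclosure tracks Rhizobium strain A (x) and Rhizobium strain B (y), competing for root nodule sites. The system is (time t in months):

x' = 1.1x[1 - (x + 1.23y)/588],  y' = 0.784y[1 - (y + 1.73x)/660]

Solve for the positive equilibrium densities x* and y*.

x* ≈ 198, y* ≈ 317

Setting both brackets to zero gives the nullclines x + 1.23y = 588 and 1.73x + y = 660.
Substituting y = 660 - 1.73x into the first: x(1 - 1.23·1.73) = 588 - 1.23·660.
So x* = -224/-1.13 = 198, and then y* = 660 - 1.73·198 = 317.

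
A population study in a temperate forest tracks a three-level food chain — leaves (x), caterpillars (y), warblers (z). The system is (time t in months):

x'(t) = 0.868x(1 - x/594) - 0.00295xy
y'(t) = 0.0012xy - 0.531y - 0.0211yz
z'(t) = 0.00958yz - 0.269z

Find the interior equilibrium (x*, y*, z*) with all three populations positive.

From dz/dt = 0: 0.00958y* = 0.269, so y* = 28.1.
From dx/dt = 0: 0.868(1 - x*/594) = 0.00295·28.1, giving x* = 594·(1 - 0.0954) = 537.
From dy/dt = 0: 0.0012·537 - 0.531 = 0.0211z*, so z* = 0.114/0.0211 = 5.39.

x* ≈ 537, y* ≈ 28.1, z* ≈ 5.39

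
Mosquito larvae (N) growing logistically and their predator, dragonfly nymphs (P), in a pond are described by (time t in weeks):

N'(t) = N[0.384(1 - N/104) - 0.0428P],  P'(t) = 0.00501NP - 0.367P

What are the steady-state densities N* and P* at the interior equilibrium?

N* ≈ 73.3, P* ≈ 2.65

From dP/dt = 0 with P > 0: 0.00501N* = 0.367, so N* = 73.3.
Substitute into dN/dt = 0: 0.384(1 - 73.3/104) = 0.0428P*.
The bracket is 0.296, giving P* = 0.114/0.0428 = 2.65.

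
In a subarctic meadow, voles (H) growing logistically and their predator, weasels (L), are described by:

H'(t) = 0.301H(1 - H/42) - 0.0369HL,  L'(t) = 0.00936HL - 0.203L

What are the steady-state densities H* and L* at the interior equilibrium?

From dL/dt = 0 with L > 0: 0.00936H* = 0.203, so H* = 21.7.
Substitute into dH/dt = 0: 0.301(1 - 21.7/42) = 0.0369L*.
The bracket is 0.484, giving L* = 0.146/0.0369 = 3.94.

H* ≈ 21.7, L* ≈ 3.94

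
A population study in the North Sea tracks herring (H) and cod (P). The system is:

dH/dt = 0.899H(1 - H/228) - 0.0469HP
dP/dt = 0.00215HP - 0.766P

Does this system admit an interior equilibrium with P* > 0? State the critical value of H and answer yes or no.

The predator equation gives dP/dt > 0 only when H > 0.766/0.00215 = 356.
Without the predator, H → K = 228. Since 228 < 356, the predator cannot invade.

Threshold H = 356; K < 356, so no, the predator goes extinct.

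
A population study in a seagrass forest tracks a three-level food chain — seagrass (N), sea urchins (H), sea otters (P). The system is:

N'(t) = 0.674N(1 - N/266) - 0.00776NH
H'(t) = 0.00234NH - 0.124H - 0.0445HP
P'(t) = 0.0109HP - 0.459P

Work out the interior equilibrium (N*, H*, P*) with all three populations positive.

N* ≈ 137, H* ≈ 42.1, P* ≈ 4.42

From dP/dt = 0: 0.0109H* = 0.459, so H* = 42.1.
From dN/dt = 0: 0.674(1 - N*/266) = 0.00776·42.1, giving N* = 266·(1 - 0.485) = 137.
From dH/dt = 0: 0.00234·137 - 0.124 = 0.0445P*, so P* = 0.197/0.0445 = 4.42.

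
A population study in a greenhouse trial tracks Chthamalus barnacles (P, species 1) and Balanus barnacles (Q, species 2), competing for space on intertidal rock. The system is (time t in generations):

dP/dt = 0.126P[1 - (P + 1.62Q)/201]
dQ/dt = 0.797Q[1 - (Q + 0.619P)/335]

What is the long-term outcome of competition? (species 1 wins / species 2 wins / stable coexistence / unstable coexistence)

species 2 excludes species 1

Compare the nullcline intercepts: K1/α12 = 201/1.62 = 124 < K2 = 335; K2/α21 = 335/0.619 = 541 > K1 = 201.
Since the inequalities point opposite ways, species 2 can invade but species 1 cannot.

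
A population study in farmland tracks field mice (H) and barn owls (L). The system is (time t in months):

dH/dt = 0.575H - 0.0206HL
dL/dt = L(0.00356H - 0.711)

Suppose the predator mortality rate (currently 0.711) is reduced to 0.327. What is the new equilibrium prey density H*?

H* ≈ 91.9

At the interior fixed point, setting dL/dt = 0 with L > 0 fixes H* = (predator death rate)/(HL coefficient) — independent of the other coefficients.
With the change, H* = 0.327/0.00356 = 91.9; it falls from 200.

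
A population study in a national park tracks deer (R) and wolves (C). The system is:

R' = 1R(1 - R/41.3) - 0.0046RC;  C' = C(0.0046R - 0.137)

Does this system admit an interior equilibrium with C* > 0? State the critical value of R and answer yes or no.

The predator equation gives dC/dt > 0 only when R > 0.137/0.0046 = 29.8.
Without the predator, R → K = 41.3. Since 41.3 > 29.8, the predator can invade and persist.

Threshold R = 29.8; K > 29.8, so yes, the predator persists.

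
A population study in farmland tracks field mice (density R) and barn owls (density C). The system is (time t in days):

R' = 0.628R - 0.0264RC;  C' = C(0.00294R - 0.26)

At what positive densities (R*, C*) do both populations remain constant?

R* ≈ 88.4, C* ≈ 23.8

Set dC/dt = 0 with C > 0: 0.00294R - 0.26 = 0, so R* = 0.26/0.00294 = 88.4.
Set dR/dt = 0 with R > 0: 0.628 - 0.0264C = 0, so C* = 0.628/0.0264 = 23.8.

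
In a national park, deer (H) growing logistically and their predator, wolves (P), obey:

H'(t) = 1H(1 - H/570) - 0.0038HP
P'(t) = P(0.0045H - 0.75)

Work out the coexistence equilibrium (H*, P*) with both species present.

From dP/dt = 0 with P > 0: 0.0045H* = 0.75, so H* = 167.
Substitute into dH/dt = 0: 1(1 - 167/570) = 0.0038P*.
The bracket is 0.708, giving P* = 0.708/0.0038 = 186.

H* ≈ 167, P* ≈ 186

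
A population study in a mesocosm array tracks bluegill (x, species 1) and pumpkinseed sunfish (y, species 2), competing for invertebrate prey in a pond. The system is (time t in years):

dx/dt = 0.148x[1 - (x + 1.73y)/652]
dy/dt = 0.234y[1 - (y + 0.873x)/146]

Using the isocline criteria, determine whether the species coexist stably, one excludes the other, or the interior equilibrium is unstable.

Compare the nullcline intercepts: K1/α12 = 652/1.73 = 377 > K2 = 146; K2/α21 = 146/0.873 = 167 < K1 = 652.
Since the inequalities point opposite ways, species 1 can invade but species 2 cannot.

species 1 excludes species 2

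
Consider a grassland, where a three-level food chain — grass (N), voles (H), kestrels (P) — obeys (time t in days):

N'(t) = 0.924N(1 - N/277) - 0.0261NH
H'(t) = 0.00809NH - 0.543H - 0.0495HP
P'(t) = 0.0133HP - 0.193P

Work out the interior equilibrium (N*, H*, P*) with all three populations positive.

N* ≈ 163, H* ≈ 14.5, P* ≈ 15.7

From dP/dt = 0: 0.0133H* = 0.193, so H* = 14.5.
From dN/dt = 0: 0.924(1 - N*/277) = 0.0261·14.5, giving N* = 277·(1 - 0.41) = 163.
From dH/dt = 0: 0.00809·163 - 0.543 = 0.0495P*, so P* = 0.779/0.0495 = 15.7.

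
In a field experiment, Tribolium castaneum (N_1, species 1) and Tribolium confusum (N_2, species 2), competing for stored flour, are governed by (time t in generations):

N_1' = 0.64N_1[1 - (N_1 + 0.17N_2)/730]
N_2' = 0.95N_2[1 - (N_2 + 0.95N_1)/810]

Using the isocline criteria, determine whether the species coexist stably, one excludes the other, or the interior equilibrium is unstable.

Compare the nullcline intercepts: K1/α12 = 730/0.17 = 4290 > K2 = 810; K2/α21 = 810/0.95 = 853 > K1 = 730.
Since both inequalities hold, each species can invade when rare, so the interior equilibrium is stable.

stable coexistence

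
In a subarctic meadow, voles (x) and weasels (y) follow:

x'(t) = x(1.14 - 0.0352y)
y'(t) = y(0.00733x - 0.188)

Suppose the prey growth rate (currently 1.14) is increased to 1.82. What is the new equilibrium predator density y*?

y* ≈ 51.7

At the interior fixed point, setting dx/dt = 0 with x > 0 fixes y* = (prey growth rate)/(xy coefficient) — independent of the other coefficients.
With the change, y* = 1.82/0.0352 = 51.7; it rises from 32.4.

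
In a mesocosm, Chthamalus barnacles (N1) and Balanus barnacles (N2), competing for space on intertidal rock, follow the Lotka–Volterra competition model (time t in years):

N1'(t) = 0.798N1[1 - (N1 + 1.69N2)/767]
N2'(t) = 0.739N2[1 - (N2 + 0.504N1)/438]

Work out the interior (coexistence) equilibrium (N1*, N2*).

Setting both brackets to zero gives the nullclines N1 + 1.69N2 = 767 and 0.504N1 + N2 = 438.
Substituting N2 = 438 - 0.504N1 into the first: N1(1 - 1.69·0.504) = 767 - 1.69·438.
So N1* = 26.8/0.148 = 181, and then N2* = 438 - 0.504·181 = 347.

N1* ≈ 181, N2* ≈ 347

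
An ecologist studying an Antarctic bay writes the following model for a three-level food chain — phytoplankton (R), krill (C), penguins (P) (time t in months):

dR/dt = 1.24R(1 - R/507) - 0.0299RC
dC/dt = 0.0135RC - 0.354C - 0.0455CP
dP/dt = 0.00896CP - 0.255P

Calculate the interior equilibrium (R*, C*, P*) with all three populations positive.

From dP/dt = 0: 0.00896C* = 0.255, so C* = 28.5.
From dR/dt = 0: 1.24(1 - R*/507) = 0.0299·28.5, giving R* = 507·(1 - 0.686) = 159.
From dC/dt = 0: 0.0135·159 - 0.354 = 0.0455P*, so P* = 1.79/0.0455 = 39.4.

R* ≈ 159, C* ≈ 28.5, P* ≈ 39.4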